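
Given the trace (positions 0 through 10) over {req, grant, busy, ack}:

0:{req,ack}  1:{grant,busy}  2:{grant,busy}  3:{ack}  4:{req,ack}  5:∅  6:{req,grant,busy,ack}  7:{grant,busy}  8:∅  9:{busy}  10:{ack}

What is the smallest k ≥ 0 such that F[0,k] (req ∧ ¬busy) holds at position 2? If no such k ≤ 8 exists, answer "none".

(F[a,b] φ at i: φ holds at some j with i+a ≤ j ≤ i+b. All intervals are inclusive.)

2

Scan j = 2,3,… for (req ∧ ¬busy):
  j=2: fails
  j=3: fails
  j=4: holds
First hit at j=4, so smallest k = 4-2 = 2.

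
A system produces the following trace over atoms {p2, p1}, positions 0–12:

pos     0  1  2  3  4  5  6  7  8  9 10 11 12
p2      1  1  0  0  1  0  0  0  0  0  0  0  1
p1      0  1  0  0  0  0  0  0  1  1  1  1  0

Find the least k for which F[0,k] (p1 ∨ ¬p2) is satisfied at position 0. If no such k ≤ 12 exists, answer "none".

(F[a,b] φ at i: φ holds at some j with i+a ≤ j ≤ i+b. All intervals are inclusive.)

Scan j = 0,1,… for (p1 ∨ ¬p2):
  j=0: fails
  j=1: holds
First hit at j=1, so smallest k = 1-0 = 1.

1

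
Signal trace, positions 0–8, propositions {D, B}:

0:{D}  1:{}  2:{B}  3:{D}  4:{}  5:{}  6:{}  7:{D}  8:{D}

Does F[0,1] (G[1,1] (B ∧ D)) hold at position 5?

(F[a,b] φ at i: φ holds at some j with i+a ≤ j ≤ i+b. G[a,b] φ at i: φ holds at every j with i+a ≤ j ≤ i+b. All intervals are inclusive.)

Check G[1,1] (B ∧ D) at each j in [5,6]:
  j=5: fails at 6
  j=6: fails at 7
No position in the window satisfies it → formula fails.

Does not hold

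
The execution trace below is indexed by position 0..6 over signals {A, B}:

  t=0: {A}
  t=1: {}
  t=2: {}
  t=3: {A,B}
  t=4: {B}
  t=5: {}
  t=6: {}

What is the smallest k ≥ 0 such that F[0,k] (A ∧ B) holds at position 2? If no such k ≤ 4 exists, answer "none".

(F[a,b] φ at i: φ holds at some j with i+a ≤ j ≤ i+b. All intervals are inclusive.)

1

Scan j = 2,3,… for (A ∧ B):
  j=2: fails
  j=3: holds
First hit at j=3, so smallest k = 3-2 = 1.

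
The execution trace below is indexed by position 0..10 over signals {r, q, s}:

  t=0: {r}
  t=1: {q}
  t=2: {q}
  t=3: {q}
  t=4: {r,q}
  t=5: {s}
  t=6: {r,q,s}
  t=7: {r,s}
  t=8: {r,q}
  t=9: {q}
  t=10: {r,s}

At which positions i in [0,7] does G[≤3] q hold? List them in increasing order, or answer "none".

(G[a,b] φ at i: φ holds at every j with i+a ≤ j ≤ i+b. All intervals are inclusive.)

1

Evaluate at each i in [0,7]:
  i=0: ✗ (fails at j=0)
  i=1: ✓ (all of [1,4])
  i=2: ✗ (fails at j=5)
  i=3: ✗ (fails at j=5)
  i=4: ✗ (fails at j=5)
  i=5: ✗ (fails at j=5)
  i=6: ✗ (fails at j=7)
  i=7: ✗ (fails at j=7)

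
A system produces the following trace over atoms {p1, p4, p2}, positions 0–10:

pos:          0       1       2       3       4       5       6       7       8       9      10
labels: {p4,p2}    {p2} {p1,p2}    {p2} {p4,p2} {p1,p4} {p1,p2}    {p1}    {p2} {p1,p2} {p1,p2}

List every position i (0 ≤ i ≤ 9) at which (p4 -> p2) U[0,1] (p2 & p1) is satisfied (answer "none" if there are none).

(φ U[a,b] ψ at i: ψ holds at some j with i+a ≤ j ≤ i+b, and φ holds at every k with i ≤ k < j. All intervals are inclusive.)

Evaluate at each i in [0,9]:
  i=0: ✗ (no rhs in [0,1])
  i=1: ✓ (rhs at j=2; lhs holds on [1,1])
  i=2: ✓ (rhs at j=2)
  i=3: ✗ (no rhs in [3,4])
  i=4: ✗ (no rhs in [4,5])
  i=5: ✗ (lhs fails at k=5 before rhs at j=6)
  i=6: ✓ (rhs at j=6)
  i=7: ✗ (no rhs in [7,8])
  i=8: ✓ (rhs at j=9; lhs holds on [8,8])
  i=9: ✓ (rhs at j=9)

1, 2, 6, 8, 9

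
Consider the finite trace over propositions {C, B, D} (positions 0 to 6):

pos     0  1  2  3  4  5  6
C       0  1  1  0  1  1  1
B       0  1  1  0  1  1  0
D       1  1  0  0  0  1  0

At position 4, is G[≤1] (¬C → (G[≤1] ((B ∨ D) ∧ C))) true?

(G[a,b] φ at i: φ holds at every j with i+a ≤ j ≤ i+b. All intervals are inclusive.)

Holds

Check (¬C → (G[≤1] ((B ∨ D) ∧ C))) at every j in [4,5]:
  j=4: antecedent false → ✓
  j=5: antecedent false → ✓
All positions satisfy it → formula holds.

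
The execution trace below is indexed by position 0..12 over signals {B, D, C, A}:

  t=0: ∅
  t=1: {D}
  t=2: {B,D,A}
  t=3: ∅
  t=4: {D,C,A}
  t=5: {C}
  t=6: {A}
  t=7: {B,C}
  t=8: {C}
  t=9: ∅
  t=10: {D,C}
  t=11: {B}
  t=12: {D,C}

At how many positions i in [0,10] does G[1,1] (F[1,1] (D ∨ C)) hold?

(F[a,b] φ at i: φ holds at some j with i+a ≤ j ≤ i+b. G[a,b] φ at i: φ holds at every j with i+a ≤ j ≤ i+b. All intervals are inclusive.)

Evaluate at each i in [0,10]:
  i=0: ✓ (all of [1,1])
  i=1: ✗ (fails at j=2)
  i=2: ✓ (all of [3,3])
  i=3: ✓ (all of [4,4])
  i=4: ✗ (fails at j=5)
  i=5: ✓ (all of [6,6])
  i=6: ✓ (all of [7,7])
  i=7: ✗ (fails at j=8)
  i=8: ✓ (all of [9,9])
  i=9: ✗ (fails at j=10)
  i=10: ✓ (all of [11,11])
Positions where it holds: {0, 2, 3, 5, 6, 8, 10} → 7.

7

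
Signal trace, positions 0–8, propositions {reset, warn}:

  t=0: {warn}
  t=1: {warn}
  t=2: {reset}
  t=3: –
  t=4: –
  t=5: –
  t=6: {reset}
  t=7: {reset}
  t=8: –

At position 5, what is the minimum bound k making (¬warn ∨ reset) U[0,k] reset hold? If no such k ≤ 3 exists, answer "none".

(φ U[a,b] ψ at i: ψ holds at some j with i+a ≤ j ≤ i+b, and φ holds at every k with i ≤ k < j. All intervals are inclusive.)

1

Need earliest j ≥ 5 with reset, and (¬warn ∨ reset) at every k in [5,j-1].
  j=5: rhs fails.
  j=6: rhs holds; lhs holds on [5,5]. k = 1.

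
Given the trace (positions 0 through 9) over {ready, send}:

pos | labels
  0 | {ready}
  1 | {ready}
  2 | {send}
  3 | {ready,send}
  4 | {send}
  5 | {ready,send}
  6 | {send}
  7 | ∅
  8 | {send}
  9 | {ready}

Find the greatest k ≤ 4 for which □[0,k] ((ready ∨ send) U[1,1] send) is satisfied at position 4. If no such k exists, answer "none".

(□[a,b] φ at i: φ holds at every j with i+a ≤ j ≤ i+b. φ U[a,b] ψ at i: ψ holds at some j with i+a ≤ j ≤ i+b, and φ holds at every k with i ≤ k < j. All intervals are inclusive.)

((ready ∨ send) U[1,1] send) must hold from j=4 onward; find where it first fails.
  j=4: holds
  j=5: holds
  j=6: fails
Holds on [4,5], so largest k = 1.

1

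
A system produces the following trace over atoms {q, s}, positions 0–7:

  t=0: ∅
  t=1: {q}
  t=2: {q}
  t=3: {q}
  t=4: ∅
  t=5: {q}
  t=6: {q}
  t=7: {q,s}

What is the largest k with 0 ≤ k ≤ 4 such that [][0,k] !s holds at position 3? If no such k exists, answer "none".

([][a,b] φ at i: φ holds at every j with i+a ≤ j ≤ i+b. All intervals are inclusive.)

!s must hold from j=3 onward; find where it first fails.
  j=3: holds
  j=4: holds
  j=5: holds
  j=6: holds
  j=7: fails
Holds on [3,6], so largest k = 3.

3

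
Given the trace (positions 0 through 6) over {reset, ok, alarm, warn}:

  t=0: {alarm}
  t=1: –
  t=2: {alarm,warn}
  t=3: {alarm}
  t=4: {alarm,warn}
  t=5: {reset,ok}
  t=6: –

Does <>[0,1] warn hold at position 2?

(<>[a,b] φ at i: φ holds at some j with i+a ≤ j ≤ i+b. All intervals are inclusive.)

Holds

Check warn at each j in [2,3]:
  j=2: true
  j=3: false
Found at j=2 → formula holds.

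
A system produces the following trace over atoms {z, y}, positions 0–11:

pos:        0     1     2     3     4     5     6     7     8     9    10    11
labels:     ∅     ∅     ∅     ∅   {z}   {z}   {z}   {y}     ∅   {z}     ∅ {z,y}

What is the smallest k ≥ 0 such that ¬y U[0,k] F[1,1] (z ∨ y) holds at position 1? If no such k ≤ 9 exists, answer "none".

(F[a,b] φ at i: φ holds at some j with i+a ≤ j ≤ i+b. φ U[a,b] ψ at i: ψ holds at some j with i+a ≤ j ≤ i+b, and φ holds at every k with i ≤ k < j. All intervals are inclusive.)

Need earliest j ≥ 1 with F[1,1] (z ∨ y), and ¬y at every k in [1,j-1].
  j=1: rhs fails.
  j=2: rhs fails.
  j=3: rhs holds; lhs holds on [1,2]. k = 2.

2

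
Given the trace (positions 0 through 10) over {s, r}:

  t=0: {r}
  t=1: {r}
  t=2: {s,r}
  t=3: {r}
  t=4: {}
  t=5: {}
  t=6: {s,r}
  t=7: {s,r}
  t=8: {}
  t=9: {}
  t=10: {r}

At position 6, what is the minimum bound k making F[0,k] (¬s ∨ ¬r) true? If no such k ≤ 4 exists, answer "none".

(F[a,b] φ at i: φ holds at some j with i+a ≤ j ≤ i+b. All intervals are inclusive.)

Scan j = 6,7,… for (¬s ∨ ¬r):
  j=6: fails
  j=7: fails
  j=8: holds
First hit at j=8, so smallest k = 8-6 = 2.

2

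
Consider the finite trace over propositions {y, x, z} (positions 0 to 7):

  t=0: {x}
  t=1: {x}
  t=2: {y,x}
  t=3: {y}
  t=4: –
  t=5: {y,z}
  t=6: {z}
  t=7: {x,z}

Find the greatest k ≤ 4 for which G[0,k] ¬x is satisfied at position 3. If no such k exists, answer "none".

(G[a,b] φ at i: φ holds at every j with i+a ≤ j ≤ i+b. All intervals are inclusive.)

¬x must hold from j=3 onward; find where it first fails.
  j=3: holds
  j=4: holds
  j=5: holds
  j=6: holds
  j=7: fails
Holds on [3,6], so largest k = 3.

3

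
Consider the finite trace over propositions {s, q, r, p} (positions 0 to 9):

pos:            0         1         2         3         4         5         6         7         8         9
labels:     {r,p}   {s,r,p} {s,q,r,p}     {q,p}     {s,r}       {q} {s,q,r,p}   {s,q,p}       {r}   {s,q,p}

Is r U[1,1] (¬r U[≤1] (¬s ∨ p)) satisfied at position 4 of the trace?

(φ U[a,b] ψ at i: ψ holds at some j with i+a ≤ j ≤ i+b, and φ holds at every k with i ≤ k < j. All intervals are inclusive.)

Holds

Need some j in [5,5] with (¬r U[≤1] (¬s ∨ p)), and r at every k in [4,j-1].
  j=5: (¬r U[≤1] (¬s ∨ p)) holds; r holds at every k in [4,4] → satisfied.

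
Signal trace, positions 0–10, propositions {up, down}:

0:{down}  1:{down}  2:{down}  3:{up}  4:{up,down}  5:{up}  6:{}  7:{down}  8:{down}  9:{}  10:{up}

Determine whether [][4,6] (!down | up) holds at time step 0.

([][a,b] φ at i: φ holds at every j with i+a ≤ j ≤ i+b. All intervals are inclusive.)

Holds

Check (!down | up) at every j in [4,6]:
  j=4: true
  j=5: true
  j=6: true
All positions satisfy it → formula holds.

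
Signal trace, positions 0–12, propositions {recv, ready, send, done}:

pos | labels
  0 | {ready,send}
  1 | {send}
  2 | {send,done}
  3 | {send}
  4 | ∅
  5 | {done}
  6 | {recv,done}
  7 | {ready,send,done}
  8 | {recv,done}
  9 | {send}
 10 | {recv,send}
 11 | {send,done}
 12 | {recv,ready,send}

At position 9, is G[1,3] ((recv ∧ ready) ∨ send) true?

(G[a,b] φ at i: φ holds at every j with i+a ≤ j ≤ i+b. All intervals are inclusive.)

Yes

Check ((recv ∧ ready) ∨ send) at every j in [10,12]:
  j=10: true
  j=11: true
  j=12: true
All positions satisfy it → formula holds.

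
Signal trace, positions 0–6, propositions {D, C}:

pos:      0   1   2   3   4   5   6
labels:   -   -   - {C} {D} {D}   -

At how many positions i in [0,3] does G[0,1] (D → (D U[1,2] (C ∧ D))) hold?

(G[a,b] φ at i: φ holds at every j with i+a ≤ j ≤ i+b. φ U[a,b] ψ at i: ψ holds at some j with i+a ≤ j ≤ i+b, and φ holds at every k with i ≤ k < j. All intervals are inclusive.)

3

Evaluate at each i in [0,3]:
  i=0: ✓ (all of [0,1])
  i=1: ✓ (all of [1,2])
  i=2: ✓ (all of [2,3])
  i=3: ✗ (fails at j=4)
Positions where it holds: {0, 1, 2} → 3.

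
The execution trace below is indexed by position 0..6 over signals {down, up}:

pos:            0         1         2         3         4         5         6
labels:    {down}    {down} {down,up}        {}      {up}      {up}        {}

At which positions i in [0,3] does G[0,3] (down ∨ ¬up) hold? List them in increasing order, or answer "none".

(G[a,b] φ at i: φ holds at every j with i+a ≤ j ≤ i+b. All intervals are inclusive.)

0

Evaluate at each i in [0,3]:
  i=0: ✓ (all of [0,3])
  i=1: ✗ (fails at j=4)
  i=2: ✗ (fails at j=4)
  i=3: ✗ (fails at j=4)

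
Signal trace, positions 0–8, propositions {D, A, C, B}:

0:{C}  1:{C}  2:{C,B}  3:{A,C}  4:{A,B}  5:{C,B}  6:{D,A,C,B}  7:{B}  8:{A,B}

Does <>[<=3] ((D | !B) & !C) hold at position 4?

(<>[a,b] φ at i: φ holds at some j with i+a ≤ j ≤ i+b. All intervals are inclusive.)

No

Check ((D | !B) & !C) at each j in [4,7]:
  j=4: false
  j=5: false
  j=6: false
  j=7: false
No position in the window satisfies it → formula fails.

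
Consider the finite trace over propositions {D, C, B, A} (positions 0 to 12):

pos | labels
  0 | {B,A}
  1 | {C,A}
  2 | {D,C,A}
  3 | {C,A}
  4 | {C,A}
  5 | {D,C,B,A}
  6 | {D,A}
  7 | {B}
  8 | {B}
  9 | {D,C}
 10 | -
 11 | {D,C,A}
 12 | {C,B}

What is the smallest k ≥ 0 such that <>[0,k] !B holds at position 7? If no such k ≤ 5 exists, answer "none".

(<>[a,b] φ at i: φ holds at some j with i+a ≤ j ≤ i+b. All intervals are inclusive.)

Scan j = 7,8,… for !B:
  j=7: fails
  j=8: fails
  j=9: holds
First hit at j=9, so smallest k = 9-7 = 2.

2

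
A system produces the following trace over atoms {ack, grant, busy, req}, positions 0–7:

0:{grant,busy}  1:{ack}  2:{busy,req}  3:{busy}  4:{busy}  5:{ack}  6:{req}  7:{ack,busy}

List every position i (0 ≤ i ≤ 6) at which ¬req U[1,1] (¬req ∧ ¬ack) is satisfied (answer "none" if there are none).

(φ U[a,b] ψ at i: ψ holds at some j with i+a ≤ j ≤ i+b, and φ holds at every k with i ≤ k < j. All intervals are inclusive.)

3

Evaluate at each i in [0,6]:
  i=0: ✗ (no rhs in [1,1])
  i=1: ✗ (no rhs in [2,2])
  i=2: ✗ (lhs fails at k=2 before rhs at j=3)
  i=3: ✓ (rhs at j=4; lhs holds on [3,3])
  i=4: ✗ (no rhs in [5,5])
  i=5: ✗ (no rhs in [6,6])
  i=6: ✗ (no rhs in [7,7])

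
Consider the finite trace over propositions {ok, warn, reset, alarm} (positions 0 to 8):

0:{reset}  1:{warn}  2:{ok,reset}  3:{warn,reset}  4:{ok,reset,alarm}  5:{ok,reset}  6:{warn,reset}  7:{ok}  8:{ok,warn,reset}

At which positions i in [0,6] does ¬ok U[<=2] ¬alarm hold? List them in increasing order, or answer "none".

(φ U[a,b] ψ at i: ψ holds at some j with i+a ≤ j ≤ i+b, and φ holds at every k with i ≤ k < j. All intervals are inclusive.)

Evaluate at each i in [0,6]:
  i=0: ✓ (rhs at j=0)
  i=1: ✓ (rhs at j=1)
  i=2: ✓ (rhs at j=2)
  i=3: ✓ (rhs at j=3)
  i=4: ✗ (lhs fails at k=4 before rhs at j=5)
  i=5: ✓ (rhs at j=5)
  i=6: ✓ (rhs at j=6)

0, 1, 2, 3, 5, 6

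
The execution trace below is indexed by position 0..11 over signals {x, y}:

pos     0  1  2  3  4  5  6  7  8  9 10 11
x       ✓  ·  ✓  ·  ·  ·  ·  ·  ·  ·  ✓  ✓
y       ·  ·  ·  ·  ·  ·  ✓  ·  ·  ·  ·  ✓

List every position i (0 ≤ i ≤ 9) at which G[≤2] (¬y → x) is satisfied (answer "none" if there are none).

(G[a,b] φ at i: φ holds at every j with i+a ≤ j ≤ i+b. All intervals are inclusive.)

Evaluate at each i in [0,9]:
  i=0: ✗ (fails at j=1)
  i=1: ✗ (fails at j=1)
  i=2: ✗ (fails at j=3)
  i=3: ✗ (fails at j=3)
  i=4: ✗ (fails at j=4)
  i=5: ✗ (fails at j=5)
  i=6: ✗ (fails at j=7)
  i=7: ✗ (fails at j=7)
  i=8: ✗ (fails at j=8)
  i=9: ✗ (fails at j=9)

none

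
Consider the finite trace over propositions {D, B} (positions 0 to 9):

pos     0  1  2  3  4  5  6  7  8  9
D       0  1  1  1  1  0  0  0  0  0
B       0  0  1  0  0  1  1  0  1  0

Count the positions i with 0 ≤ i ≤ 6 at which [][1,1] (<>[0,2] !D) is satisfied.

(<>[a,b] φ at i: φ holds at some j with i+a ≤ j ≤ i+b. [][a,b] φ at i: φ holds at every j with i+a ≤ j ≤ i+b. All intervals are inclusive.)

5

Evaluate at each i in [0,6]:
  i=0: ✗ (fails at j=1)
  i=1: ✗ (fails at j=2)
  i=2: ✓ (all of [3,3])
  i=3: ✓ (all of [4,4])
  i=4: ✓ (all of [5,5])
  i=5: ✓ (all of [6,6])
  i=6: ✓ (all of [7,7])
Positions where it holds: {2, 3, 4, 5, 6} → 5.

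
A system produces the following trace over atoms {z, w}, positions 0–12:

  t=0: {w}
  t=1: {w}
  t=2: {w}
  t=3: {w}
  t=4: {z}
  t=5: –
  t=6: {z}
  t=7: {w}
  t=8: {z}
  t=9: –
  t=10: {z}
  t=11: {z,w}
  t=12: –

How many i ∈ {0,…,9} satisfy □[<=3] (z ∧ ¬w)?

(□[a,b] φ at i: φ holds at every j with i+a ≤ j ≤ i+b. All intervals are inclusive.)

Evaluate at each i in [0,9]:
  i=0: ✗ (fails at j=0)
  i=1: ✗ (fails at j=1)
  i=2: ✗ (fails at j=2)
  i=3: ✗ (fails at j=3)
  i=4: ✗ (fails at j=5)
  i=5: ✗ (fails at j=5)
  i=6: ✗ (fails at j=7)
  i=7: ✗ (fails at j=7)
  i=8: ✗ (fails at j=9)
  i=9: ✗ (fails at j=9)
Positions where it holds: {} → 0.

0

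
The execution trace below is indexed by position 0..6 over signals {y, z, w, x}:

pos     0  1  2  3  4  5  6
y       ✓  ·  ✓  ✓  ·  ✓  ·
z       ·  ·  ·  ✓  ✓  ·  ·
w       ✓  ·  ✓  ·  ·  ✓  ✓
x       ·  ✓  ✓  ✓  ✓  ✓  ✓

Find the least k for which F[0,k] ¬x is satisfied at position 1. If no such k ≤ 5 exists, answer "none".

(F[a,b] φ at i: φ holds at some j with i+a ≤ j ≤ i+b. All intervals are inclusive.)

none

Scan j = 1,2,… for ¬x:
  j=1: fails
  j=2: fails
  j=3: fails
  j=4: fails
  j=5: fails
  j=6: fails
No j in [1,6] satisfies it → none.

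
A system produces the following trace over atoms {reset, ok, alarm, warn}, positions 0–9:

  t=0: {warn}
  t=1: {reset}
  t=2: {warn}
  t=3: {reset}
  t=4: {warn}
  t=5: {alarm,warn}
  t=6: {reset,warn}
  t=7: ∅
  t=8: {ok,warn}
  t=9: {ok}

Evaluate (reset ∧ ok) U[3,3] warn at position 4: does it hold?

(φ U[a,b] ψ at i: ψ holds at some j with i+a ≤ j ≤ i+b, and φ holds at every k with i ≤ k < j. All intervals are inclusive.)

No

Need some j in [7,7] with warn, and (reset ∧ ok) at every k in [4,j-1].
  j=7: warn false.
No j in the window works → until fails.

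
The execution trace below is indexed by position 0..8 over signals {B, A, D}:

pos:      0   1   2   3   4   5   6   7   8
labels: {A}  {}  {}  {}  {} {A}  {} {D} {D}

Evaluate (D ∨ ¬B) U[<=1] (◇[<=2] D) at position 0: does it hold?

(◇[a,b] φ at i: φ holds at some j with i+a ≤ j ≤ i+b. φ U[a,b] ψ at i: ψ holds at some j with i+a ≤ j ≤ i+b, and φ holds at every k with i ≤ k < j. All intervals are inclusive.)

Need some j in [0,1] with ◇[<=2] D, and (D ∨ ¬B) at every k in [0,j-1].
  j=0: ◇[<=2] D — fails (none in [0,2]).
  j=1: ◇[<=2] D — fails (none in [1,3]).
No j in the window works → until fails.

Does not hold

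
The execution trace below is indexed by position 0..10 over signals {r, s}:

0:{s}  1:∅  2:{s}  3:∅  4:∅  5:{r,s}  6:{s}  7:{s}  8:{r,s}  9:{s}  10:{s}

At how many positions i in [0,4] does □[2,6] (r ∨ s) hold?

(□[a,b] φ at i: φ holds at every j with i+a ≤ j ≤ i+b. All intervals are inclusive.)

Evaluate at each i in [0,4]:
  i=0: ✗ (fails at j=3)
  i=1: ✗ (fails at j=3)
  i=2: ✗ (fails at j=4)
  i=3: ✓ (all of [5,9])
  i=4: ✓ (all of [6,10])
Positions where it holds: {3, 4} → 2.

2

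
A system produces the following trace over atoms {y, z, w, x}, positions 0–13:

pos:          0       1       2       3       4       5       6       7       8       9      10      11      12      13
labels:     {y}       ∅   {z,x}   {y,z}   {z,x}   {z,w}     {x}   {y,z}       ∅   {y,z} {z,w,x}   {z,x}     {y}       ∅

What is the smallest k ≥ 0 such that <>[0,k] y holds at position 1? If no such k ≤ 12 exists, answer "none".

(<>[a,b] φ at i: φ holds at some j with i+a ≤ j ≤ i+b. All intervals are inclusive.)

Scan j = 1,2,… for y:
  j=1: fails
  j=2: fails
  j=3: holds
First hit at j=3, so smallest k = 3-1 = 2.

2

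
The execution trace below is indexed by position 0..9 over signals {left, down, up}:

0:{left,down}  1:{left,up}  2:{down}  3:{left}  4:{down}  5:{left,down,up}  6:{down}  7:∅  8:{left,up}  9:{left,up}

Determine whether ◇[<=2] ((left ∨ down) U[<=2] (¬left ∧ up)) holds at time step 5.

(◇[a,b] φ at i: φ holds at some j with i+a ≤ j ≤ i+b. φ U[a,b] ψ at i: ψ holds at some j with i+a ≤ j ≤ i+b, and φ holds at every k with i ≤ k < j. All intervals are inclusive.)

Check ((left ∨ down) U[<=2] (¬left ∧ up)) at each j in [5,7]:
  j=5: fails
  j=6: fails
  j=7: fails
No position in the window satisfies it → formula fails.

False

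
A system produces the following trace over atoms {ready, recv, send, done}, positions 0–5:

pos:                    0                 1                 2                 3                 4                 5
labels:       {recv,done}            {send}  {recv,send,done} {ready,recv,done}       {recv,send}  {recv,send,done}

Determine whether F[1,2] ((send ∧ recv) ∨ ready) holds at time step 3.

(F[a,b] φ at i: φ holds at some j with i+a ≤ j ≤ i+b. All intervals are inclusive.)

Check ((send ∧ recv) ∨ ready) at each j in [4,5]:
  j=4: true
  j=5: true
Found at j=4 → formula holds.

True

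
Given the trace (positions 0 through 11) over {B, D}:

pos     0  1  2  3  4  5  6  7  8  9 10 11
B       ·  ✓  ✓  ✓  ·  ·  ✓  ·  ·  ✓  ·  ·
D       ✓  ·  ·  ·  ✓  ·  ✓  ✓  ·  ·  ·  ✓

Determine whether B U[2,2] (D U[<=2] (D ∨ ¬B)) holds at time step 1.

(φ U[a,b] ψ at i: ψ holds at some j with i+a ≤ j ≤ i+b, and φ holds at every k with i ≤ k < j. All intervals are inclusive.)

Need some j in [3,3] with (D U[<=2] (D ∨ ¬B)), and B at every k in [1,j-1].
  j=3: (D U[<=2] (D ∨ ¬B)) — fails.
No j in the window works → until fails.

False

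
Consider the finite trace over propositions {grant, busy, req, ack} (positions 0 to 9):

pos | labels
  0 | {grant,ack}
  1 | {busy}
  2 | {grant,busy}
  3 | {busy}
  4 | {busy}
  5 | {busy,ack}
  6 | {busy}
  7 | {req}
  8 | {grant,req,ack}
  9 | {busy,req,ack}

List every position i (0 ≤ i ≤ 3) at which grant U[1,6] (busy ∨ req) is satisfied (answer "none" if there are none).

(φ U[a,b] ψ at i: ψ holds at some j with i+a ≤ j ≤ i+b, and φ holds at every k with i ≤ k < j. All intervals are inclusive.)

Evaluate at each i in [0,3]:
  i=0: ✓ (rhs at j=1; lhs holds on [0,0])
  i=1: ✗ (lhs fails at k=1 before rhs at j=2)
  i=2: ✓ (rhs at j=3; lhs holds on [2,2])
  i=3: ✗ (lhs fails at k=3 before rhs at j=4)

0, 2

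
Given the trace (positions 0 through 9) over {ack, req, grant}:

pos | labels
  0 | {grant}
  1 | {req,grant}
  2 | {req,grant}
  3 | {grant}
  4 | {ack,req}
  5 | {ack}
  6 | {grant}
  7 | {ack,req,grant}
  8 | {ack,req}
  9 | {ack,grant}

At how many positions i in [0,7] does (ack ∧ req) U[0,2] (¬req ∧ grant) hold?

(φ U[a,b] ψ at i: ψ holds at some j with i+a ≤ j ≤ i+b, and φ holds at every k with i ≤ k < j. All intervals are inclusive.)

Evaluate at each i in [0,7]:
  i=0: ✓ (rhs at j=0)
  i=1: ✗ (lhs fails at k=1 before rhs at j=3)
  i=2: ✗ (lhs fails at k=2 before rhs at j=3)
  i=3: ✓ (rhs at j=3)
  i=4: ✗ (lhs fails at k=5 before rhs at j=6)
  i=5: ✗ (lhs fails at k=5 before rhs at j=6)
  i=6: ✓ (rhs at j=6)
  i=7: ✓ (rhs at j=9; lhs holds on [7,8])
Positions where it holds: {0, 3, 6, 7} → 4.

4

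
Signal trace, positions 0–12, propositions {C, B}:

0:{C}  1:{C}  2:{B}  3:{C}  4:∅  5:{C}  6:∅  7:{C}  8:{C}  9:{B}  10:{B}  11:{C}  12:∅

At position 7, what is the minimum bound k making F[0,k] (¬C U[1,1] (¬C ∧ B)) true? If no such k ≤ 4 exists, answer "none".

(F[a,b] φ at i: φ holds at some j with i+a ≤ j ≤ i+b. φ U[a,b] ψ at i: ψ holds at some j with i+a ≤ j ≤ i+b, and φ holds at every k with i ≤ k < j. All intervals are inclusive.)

2

Scan j = 7,8,… for (¬C U[1,1] (¬C ∧ B)):
  j=7: fails
  j=8: fails
  j=9: holds
First hit at j=9, so smallest k = 9-7 = 2.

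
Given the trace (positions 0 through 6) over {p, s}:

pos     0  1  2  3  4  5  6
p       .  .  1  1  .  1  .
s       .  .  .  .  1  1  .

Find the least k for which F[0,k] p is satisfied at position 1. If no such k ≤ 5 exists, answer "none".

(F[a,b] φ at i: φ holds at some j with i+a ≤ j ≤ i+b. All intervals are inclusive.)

1

Scan j = 1,2,… for p:
  j=1: fails
  j=2: holds
First hit at j=2, so smallest k = 2-1 = 1.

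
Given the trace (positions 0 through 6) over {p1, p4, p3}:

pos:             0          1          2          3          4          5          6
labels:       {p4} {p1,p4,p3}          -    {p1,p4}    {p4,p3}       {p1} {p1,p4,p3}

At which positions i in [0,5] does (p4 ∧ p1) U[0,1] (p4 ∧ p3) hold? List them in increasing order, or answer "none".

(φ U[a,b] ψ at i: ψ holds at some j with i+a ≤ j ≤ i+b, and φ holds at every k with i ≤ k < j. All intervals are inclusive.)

Evaluate at each i in [0,5]:
  i=0: ✗ (lhs fails at k=0 before rhs at j=1)
  i=1: ✓ (rhs at j=1)
  i=2: ✗ (no rhs in [2,3])
  i=3: ✓ (rhs at j=4; lhs holds on [3,3])
  i=4: ✓ (rhs at j=4)
  i=5: ✗ (lhs fails at k=5 before rhs at j=6)

1, 3, 4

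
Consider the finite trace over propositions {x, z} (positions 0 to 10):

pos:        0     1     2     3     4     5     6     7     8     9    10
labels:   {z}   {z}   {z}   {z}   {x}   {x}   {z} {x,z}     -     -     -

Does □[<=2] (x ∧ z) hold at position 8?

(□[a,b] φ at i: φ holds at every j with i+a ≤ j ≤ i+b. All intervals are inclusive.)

Check (x ∧ z) at every j in [8,10]:
  j=8: false
  j=9: false
  j=10: false
Fails at j=8 → formula fails.

Does not hold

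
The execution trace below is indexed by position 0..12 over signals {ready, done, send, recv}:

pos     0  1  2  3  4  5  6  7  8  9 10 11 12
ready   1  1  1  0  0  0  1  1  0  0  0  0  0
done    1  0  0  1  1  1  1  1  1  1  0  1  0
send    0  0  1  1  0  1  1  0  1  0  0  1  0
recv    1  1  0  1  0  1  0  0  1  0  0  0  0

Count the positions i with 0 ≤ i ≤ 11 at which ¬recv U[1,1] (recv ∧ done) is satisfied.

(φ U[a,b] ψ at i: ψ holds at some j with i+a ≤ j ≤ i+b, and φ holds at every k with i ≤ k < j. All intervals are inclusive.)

3

Evaluate at each i in [0,11]:
  i=0: ✗ (no rhs in [1,1])
  i=1: ✗ (no rhs in [2,2])
  i=2: ✓ (rhs at j=3; lhs holds on [2,2])
  i=3: ✗ (no rhs in [4,4])
  i=4: ✓ (rhs at j=5; lhs holds on [4,4])
  i=5: ✗ (no rhs in [6,6])
  i=6: ✗ (no rhs in [7,7])
  i=7: ✓ (rhs at j=8; lhs holds on [7,7])
  i=8: ✗ (no rhs in [9,9])
  i=9: ✗ (no rhs in [10,10])
  i=10: ✗ (no rhs in [11,11])
  i=11: ✗ (no rhs in [12,12])
Positions where it holds: {2, 4, 7} → 3.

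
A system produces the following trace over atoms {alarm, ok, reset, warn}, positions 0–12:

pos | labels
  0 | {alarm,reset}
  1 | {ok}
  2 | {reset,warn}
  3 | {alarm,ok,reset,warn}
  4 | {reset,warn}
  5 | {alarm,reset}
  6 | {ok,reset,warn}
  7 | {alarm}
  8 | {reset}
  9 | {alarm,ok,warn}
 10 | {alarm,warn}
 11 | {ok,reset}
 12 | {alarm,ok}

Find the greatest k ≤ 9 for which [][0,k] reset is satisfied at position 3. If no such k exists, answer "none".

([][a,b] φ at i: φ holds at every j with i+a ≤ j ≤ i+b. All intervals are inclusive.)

reset must hold from j=3 onward; find where it first fails.
  j=3: holds
  j=4: holds
  j=5: holds
  j=6: holds
  j=7: fails
Holds on [3,6], so largest k = 3.

3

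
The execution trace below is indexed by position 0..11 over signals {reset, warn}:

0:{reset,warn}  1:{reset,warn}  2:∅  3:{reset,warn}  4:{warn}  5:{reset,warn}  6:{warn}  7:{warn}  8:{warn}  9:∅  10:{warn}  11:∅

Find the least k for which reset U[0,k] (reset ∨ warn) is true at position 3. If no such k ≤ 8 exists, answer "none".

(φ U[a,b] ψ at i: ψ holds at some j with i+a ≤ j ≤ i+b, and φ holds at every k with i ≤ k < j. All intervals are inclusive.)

Need earliest j ≥ 3 with (reset ∨ warn), and reset at every k in [3,j-1].
  j=3: rhs holds (empty prefix). k = 0.

0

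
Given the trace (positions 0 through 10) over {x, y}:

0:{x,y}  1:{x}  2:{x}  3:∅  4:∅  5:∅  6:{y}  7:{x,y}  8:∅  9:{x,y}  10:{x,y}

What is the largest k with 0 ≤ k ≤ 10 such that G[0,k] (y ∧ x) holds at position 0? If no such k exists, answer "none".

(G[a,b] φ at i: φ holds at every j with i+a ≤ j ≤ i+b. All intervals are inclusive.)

(y ∧ x) must hold from j=0 onward; find where it first fails.
  j=0: holds
  j=1: fails
Holds on [0,0], so largest k = 0.

0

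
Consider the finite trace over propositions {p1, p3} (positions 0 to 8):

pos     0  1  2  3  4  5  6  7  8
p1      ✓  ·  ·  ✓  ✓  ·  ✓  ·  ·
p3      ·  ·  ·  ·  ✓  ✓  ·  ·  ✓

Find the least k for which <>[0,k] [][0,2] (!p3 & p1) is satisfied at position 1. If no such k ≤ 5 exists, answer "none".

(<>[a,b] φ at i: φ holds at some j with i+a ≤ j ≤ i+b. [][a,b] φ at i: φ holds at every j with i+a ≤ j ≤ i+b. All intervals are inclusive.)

Scan j = 1,2,… for [][0,2] (!p3 & p1):
  j=1: fails
  j=2: fails
  j=3: fails
  j=4: fails
  j=5: fails
  j=6: fails
No j in [1,6] satisfies it → none.

none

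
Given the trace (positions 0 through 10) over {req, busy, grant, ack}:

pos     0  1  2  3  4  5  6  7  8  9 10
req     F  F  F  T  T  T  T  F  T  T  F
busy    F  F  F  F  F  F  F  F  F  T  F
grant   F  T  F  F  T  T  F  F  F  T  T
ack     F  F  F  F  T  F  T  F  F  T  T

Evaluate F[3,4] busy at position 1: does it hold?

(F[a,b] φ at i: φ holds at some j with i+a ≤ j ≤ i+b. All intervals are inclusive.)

No

Check busy at each j in [4,5]:
  j=4: false
  j=5: false
No position in the window satisfies it → formula fails.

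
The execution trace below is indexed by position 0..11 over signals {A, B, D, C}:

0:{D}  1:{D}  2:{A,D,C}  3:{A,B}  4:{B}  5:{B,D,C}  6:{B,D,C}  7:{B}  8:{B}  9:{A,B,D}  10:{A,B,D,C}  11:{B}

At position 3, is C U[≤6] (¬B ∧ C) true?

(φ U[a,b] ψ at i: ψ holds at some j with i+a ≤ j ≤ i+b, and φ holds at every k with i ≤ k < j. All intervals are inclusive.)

No

Need some j in [3,9] with (¬B ∧ C), and C at every k in [3,j-1].
  j=3: (¬B ∧ C) false.
  j=4: (¬B ∧ C) false.
  j=5: (¬B ∧ C) false.
  j=6: (¬B ∧ C) false.
  j=7: (¬B ∧ C) false.
  j=8: (¬B ∧ C) false.
  j=9: (¬B ∧ C) false.
No j in the window works → until fails.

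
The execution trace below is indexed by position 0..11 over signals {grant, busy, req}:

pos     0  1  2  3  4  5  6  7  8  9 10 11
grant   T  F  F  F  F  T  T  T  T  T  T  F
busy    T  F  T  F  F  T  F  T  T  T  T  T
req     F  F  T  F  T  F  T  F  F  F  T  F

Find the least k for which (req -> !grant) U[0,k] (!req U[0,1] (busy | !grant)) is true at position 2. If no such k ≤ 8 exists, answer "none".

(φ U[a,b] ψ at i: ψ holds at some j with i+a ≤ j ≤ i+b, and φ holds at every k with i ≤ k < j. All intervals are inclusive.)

Need earliest j ≥ 2 with (!req U[0,1] (busy | !grant)), and (req -> !grant) at every k in [2,j-1].
  j=2: rhs holds (empty prefix). k = 0.

0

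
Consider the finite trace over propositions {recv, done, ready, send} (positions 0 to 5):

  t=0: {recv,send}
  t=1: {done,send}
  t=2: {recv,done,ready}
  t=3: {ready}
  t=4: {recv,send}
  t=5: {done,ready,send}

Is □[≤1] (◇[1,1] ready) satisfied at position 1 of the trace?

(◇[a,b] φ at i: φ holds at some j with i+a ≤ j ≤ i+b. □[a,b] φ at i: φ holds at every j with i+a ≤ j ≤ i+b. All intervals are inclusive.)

True

Check ◇[1,1] ready at every j in [1,2]:
  j=1: holds (witness at 2)
  j=2: holds (witness at 3)
All positions satisfy it → formula holds.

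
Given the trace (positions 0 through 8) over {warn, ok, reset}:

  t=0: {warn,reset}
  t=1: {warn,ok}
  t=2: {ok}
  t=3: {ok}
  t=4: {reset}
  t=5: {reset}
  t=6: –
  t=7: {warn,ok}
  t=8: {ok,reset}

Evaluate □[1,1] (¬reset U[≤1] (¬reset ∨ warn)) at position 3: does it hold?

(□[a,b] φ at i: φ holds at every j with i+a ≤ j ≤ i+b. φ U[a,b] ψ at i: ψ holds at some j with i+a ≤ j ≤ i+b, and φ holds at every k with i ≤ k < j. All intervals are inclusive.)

False

Check (¬reset U[≤1] (¬reset ∨ warn)) at every j in [4,4]:
  j=4: fails
Fails at j=4 → formula fails.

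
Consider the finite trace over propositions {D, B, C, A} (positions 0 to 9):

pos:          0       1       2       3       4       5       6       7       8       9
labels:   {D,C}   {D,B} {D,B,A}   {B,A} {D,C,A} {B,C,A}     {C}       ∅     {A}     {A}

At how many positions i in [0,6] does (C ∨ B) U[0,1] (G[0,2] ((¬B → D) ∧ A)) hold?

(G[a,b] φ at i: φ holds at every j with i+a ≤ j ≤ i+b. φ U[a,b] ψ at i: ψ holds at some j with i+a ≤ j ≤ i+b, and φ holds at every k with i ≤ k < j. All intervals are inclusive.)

Evaluate at each i in [0,6]:
  i=0: ✗ (no rhs in [0,1])
  i=1: ✓ (rhs at j=2; lhs holds on [1,1])
  i=2: ✓ (rhs at j=2)
  i=3: ✓ (rhs at j=3)
  i=4: ✗ (no rhs in [4,5])
  i=5: ✗ (no rhs in [5,6])
  i=6: ✗ (no rhs in [6,7])
Positions where it holds: {1, 2, 3} → 3.

3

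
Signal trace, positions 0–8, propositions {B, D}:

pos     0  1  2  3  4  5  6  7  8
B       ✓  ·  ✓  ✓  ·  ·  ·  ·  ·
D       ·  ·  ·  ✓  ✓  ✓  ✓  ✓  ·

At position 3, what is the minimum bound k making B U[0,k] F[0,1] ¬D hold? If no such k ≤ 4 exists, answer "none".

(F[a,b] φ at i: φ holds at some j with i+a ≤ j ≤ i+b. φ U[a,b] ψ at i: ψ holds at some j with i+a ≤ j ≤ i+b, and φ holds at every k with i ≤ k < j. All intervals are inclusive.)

none

Need earliest j ≥ 3 with F[0,1] ¬D, and B at every k in [3,j-1].
  j=3: rhs fails.
  j=4: rhs fails.
  j=5: rhs fails.
  j=6: rhs fails.
  j=7: rhs holds but lhs fails at k=4.
No witness within the range → none.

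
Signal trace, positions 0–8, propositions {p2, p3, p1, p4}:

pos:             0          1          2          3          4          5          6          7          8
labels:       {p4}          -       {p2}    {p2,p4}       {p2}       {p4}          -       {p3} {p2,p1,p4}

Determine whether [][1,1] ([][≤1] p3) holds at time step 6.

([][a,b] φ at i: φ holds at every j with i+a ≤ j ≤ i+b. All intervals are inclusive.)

No

Check [][≤1] p3 at every j in [7,7]:
  j=7: fails at 8
Fails at j=7 → formula fails.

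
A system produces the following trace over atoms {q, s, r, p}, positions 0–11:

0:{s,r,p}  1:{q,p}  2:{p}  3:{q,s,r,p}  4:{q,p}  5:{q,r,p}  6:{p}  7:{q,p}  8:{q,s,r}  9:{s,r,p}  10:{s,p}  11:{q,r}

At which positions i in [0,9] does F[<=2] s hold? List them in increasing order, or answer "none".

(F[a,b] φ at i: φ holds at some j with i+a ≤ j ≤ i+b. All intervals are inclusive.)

Evaluate at each i in [0,9]:
  i=0: ✓ (witness j=0)
  i=1: ✓ (witness j=3)
  i=2: ✓ (witness j=3)
  i=3: ✓ (witness j=3)
  i=4: ✗ (none in [4,6])
  i=5: ✗ (none in [5,7])
  i=6: ✓ (witness j=8)
  i=7: ✓ (witness j=8)
  i=8: ✓ (witness j=8)
  i=9: ✓ (witness j=9)

0, 1, 2, 3, 6, 7, 8, 9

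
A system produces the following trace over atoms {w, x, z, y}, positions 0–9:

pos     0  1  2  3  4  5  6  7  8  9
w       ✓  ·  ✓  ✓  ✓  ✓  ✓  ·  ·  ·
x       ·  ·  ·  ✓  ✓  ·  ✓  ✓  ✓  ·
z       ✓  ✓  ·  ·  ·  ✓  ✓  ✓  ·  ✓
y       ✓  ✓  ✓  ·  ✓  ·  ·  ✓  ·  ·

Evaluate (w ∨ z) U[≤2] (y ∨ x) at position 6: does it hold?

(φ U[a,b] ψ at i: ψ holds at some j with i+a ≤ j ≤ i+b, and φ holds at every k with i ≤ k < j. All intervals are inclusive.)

Yes

Need some j in [6,8] with (y ∨ x), and (w ∨ z) at every k in [6,j-1].
  j=6: (y ∨ x) holds; no prefix to check → satisfied.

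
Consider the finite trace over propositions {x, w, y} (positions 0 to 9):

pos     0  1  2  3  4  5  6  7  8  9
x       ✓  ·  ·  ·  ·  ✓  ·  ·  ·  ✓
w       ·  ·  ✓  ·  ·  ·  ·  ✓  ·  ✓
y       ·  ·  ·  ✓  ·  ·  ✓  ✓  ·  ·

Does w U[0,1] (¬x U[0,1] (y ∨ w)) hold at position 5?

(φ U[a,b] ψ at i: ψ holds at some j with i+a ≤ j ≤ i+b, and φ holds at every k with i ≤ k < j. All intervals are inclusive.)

Does not hold

Need some j in [5,6] with (¬x U[0,1] (y ∨ w)), and w at every k in [5,j-1].
  j=5: (¬x U[0,1] (y ∨ w)) — fails.
  j=6: (¬x U[0,1] (y ∨ w)) holds, but w fails at k=5 → not this j.
No j in the window works → until fails.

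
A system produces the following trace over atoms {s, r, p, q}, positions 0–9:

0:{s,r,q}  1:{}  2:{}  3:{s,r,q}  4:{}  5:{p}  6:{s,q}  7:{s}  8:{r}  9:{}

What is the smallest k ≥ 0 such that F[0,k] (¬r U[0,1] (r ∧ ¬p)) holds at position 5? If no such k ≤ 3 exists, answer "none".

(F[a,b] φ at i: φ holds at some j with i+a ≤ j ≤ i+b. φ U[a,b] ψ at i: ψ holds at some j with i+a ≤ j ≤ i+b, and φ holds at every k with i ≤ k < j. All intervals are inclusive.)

Scan j = 5,6,… for (¬r U[0,1] (r ∧ ¬p)):
  j=5: fails
  j=6: fails
  j=7: holds
First hit at j=7, so smallest k = 7-5 = 2.

2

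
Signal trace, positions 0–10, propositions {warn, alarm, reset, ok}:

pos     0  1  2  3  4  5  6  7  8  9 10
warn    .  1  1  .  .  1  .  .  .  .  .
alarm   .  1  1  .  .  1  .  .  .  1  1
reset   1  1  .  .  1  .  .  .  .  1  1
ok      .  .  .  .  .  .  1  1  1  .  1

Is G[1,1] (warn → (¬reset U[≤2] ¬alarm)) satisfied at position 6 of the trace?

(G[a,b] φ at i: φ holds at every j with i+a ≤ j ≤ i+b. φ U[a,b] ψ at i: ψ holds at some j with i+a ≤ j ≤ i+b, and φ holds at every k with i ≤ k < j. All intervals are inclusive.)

Check (warn → (¬reset U[≤2] ¬alarm)) at every j in [7,7]:
  j=7: antecedent false → ✓
All positions satisfy it → formula holds.

Holds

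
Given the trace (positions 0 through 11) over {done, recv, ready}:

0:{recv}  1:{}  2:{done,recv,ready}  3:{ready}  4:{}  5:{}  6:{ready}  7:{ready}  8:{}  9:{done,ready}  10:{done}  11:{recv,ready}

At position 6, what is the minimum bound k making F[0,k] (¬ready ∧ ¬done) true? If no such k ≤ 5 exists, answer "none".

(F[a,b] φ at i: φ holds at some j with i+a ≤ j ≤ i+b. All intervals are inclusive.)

Scan j = 6,7,… for (¬ready ∧ ¬done):
  j=6: fails
  j=7: fails
  j=8: holds
First hit at j=8, so smallest k = 8-6 = 2.

2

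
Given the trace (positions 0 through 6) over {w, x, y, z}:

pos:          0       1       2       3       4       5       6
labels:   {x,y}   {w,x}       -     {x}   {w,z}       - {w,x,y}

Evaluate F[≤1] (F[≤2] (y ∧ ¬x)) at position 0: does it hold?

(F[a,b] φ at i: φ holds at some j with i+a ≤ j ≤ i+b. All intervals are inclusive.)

Does not hold

Check F[≤2] (y ∧ ¬x) at each j in [0,1]:
  j=0: fails (none in [0,2])
  j=1: fails (none in [1,3])
No position in the window satisfies it → formula fails.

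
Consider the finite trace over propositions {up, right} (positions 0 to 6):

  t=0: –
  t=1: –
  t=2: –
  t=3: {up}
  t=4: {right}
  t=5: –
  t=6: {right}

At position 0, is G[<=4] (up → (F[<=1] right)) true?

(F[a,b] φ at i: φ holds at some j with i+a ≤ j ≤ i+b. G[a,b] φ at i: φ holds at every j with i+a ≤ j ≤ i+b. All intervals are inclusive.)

True

Check (up → (F[<=1] right)) at every j in [0,4]:
  j=0: antecedent false → ✓
  j=1: antecedent false → ✓
  j=2: antecedent false → ✓
  j=3: antecedent true; consequent holds (witness at 4) → ✓
  j=4: antecedent false → ✓
All positions satisfy it → formula holds.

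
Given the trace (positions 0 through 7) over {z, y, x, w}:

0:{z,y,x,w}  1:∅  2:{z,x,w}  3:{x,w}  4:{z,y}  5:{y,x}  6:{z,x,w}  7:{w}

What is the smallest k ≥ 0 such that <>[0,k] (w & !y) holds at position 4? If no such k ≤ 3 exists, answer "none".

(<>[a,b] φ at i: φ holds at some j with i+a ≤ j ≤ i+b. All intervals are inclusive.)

Scan j = 4,5,… for (w & !y):
  j=4: fails
  j=5: fails
  j=6: holds
First hit at j=6, so smallest k = 6-4 = 2.

2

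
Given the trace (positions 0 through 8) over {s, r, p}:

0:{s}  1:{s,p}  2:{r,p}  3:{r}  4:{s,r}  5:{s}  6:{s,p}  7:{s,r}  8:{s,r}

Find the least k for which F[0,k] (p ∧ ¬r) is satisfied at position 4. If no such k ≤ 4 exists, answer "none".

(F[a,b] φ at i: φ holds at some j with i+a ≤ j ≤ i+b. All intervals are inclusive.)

2

Scan j = 4,5,… for (p ∧ ¬r):
  j=4: fails
  j=5: fails
  j=6: holds
First hit at j=6, so smallest k = 6-4 = 2.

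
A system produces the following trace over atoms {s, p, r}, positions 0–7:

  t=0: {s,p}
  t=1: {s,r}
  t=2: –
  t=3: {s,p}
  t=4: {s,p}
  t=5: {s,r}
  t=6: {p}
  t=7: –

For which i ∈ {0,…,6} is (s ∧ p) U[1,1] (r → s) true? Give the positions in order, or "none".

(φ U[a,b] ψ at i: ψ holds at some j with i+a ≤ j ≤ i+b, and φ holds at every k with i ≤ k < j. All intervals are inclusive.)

0, 3, 4

Evaluate at each i in [0,6]:
  i=0: ✓ (rhs at j=1; lhs holds on [0,0])
  i=1: ✗ (lhs fails at k=1 before rhs at j=2)
  i=2: ✗ (lhs fails at k=2 before rhs at j=3)
  i=3: ✓ (rhs at j=4; lhs holds on [3,3])
  i=4: ✓ (rhs at j=5; lhs holds on [4,4])
  i=5: ✗ (lhs fails at k=5 before rhs at j=6)
  i=6: ✗ (lhs fails at k=6 before rhs at j=7)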